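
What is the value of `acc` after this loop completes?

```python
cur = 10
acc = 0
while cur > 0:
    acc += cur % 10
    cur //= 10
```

Sum digits of 10
`acc` takes the values: 0 → 1

Answer: 1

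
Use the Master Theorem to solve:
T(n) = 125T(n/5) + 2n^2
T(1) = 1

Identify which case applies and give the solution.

a=125, b=5, f(n)=2n^2. log_5(125) = 3. Since c=2 < 3, Case 1 applies: T(n) = Θ(n^log_b(a)) = O(n^3).

Answer: O(n^3) - Case 1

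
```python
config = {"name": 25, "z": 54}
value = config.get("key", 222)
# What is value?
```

Trace:
`config = {"name": 25, "z": 54}` → config = {'name': 25, 'z': 54}
`value = config.get("key", 222)` → value = 222
So value = 222

Answer: 222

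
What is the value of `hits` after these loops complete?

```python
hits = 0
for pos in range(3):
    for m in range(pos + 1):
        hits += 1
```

Triangle: 1 + 2 + ... + 3
`hits` takes the values: 0 → 1 → 2 → 3 → 4 → 5 → 6

Answer: 6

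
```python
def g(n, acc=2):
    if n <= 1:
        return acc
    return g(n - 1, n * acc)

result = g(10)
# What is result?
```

Accumulator trace (n, acc): (10, 2) -> (9, 20) -> (8, 180) -> (7, 1440) -> (6, 10080) -> (5, 60480) -> (4, 302400) -> (3, 1209600) -> (2, 3628800) -> (1, 7257600) -> return 7257600

Answer: 7257600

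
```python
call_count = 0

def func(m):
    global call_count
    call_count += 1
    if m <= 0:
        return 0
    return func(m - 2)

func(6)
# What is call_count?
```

Linear recursion stepping by 2: 4 calls from m=6 down to ≤0.

Answer: 4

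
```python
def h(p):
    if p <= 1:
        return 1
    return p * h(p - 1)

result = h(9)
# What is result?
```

h(9) = 9 * 8 * 7 * 6 * 5 * 4 * 3 * 2 * 1 = 362880

Answer: 362880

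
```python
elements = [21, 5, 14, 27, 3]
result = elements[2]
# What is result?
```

Trace:
`elements = [21, 5, 14, 27, 3]` → elements = [21, 5, 14, 27, 3]
`result = elements[2]` → result = 14
So result = 14

Answer: 14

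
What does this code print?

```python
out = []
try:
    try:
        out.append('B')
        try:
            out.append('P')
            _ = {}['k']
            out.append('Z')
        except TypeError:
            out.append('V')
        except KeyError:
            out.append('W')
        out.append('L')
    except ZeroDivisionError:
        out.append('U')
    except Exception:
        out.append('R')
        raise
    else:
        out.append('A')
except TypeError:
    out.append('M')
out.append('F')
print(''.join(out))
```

Execution trace: 'B' (try body) → 'P' (inner try body) → 'W' (inner except KeyError) → 'L' (try body, no exception) → 'A' (else) → 'F' (after the try/except). Output: BPWLAF

Answer: BPWLAF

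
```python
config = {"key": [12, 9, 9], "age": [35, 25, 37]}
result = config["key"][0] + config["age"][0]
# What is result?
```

Trace:
`config = {"key": [12, 9, 9], "age": [35, 25, 37]}` → config = {'key': [12, 9, 9], 'age': [35, 25, 37]}
`result = config["key"][0] + config["age"][0]` → result = 47
So result = 47

Answer: 47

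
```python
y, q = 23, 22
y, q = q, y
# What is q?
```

Trace:
`y, q = 23, 22` → y = 23; q = 22
`y, q = q, y` → y = 22; q = 23
So q = 23

Answer: 23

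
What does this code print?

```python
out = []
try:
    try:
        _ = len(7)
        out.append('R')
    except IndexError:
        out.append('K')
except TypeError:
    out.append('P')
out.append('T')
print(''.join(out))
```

Execution trace: 'P' (outer except TypeError) → 'T' (after the try/except). Output: PT

Answer: PT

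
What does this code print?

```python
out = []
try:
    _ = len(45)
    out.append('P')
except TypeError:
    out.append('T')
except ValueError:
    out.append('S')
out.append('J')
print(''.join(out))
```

Execution trace: 'T' (except TypeError) → 'J' (after the try/except). Output: TJ

Answer: TJ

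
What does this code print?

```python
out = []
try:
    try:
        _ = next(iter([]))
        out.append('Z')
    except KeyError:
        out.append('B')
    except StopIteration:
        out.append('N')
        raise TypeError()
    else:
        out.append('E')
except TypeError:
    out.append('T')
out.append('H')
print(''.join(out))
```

Execution trace: 'N' (inner except StopIteration) → 'T' (outer except TypeError) → 'H' (after the try/except). Output: NTH

Answer: NTH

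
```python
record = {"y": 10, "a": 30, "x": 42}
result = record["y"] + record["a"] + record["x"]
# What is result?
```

Trace:
`record = {"y": 10, "a": 30, "x": 42}` → record = {'y': 10, 'a': 30, 'x': 42}
`result = record["y"] + record["a"] + record["x"]` → result = 82
So result = 82

Answer: 82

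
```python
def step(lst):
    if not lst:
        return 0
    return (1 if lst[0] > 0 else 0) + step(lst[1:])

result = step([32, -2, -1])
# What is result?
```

Count of positive elements in [32, -2, -1] = 1

Answer: 1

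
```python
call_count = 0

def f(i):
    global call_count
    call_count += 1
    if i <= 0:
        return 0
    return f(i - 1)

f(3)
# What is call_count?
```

Linear recursion stepping by 1: 4 calls from i=3 down to ≤0.

Answer: 4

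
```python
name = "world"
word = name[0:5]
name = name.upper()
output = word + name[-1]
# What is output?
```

Trace:
`name = "world"` → name = 'world'
`word = name[0:5]` → word = 'world'
`name = name.upper()` → name = 'WORLD'
`output = word + name[-1]` → output = 'worldD'
So output = 'worldD'

Answer: 'worldD'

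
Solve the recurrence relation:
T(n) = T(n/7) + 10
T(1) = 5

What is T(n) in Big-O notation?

Each step divides n by 7 and adds 10. After log_7(n) steps we reach T(1)=5. So T(n) = 10·log_7(n) + 5 = O(log n).

Answer: O(log n)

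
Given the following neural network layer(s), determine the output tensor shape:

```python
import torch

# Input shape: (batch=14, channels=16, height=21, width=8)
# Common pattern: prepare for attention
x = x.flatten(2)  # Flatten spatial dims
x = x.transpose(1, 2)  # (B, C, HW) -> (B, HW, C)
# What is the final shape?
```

Input: (14, 16, 21, 8) -> after flatten(2): (14, 16, 168) -> Output: (14, 168, 16)

Answer: (14, 168, 16)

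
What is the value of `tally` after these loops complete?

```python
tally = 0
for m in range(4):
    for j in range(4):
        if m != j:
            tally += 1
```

4² - 4 (exclude diagonal)
`tally` takes the values: 0 → 1 → 2 → 3 → 4 → 5 → 6 → 7 → 8 → 9 → 10 → 11 → 12

Answer: 12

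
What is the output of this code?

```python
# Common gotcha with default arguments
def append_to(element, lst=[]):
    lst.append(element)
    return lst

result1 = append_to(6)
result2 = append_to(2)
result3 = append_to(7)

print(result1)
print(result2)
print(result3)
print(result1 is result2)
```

Key concept: mutable default argument gotcha.
Step by step:
`result1 = append_to(6)` → result1 = [6]
`result2 = append_to(2)` → result1 = [6, 2] (same object as result2); result2 = [6, 2] (same object as result1)
`result3 = append_to(7)` → result1 = [6, 2, 7] (same object as result2, result3); result2 = [6, 2, 7] (same object as result1, result3); result3 = [6, 2, 7] (same object as result1, result2)
`print(result1)` → prints [6, 2, 7]
`print(result2)` → prints [6, 2, 7]
`print(result3)` → prints [6, 2, 7]
`print(result1 is result2)` → prints True

Answer:
[6, 2, 7]
[6, 2, 7]
[6, 2, 7]
True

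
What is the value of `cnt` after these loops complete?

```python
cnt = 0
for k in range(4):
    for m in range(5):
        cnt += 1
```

4 * 5 = 20
`cnt` takes the values: 0 → 1 → 2 → 3 → 4 → 5 → 6 → 7 → 8 → 9 → 10 → 11 → 12 → 13 → 14 → 15 → 16 → 17 → 18 → 19 → 20

Answer: 20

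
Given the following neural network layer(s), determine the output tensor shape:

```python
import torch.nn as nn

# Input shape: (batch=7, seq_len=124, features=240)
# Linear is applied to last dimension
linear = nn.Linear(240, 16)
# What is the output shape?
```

Input: (7, 124, 240) -> Output: (7, 124, 16)

Answer: (7, 124, 16)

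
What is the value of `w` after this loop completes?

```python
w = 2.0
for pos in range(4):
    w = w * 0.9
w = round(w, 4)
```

Exponential decay: 2.0 * 0.9^4
`w` takes the values: 2.0 → 1.8 → 1.62 → 1.458 → 1.3122

Answer: 1.3122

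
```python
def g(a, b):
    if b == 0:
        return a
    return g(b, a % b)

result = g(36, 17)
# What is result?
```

g(36, 17) -> g(17, 2) -> g(2, 1) -> g(1, 0) -> 1

Answer: 1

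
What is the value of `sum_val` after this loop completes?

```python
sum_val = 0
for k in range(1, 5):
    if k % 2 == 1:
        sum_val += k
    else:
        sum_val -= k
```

Add odd, subtract even
`sum_val` takes the values: 0 → 1 → -1 → 2 → -2

Answer: -2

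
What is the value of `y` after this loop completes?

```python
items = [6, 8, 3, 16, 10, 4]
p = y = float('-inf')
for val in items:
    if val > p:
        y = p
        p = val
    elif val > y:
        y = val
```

Second largest (with repeats) in [6, 8, 3, 16, 10, 4]
`y` takes the values: -inf → 6 → 8 → 10

Answer: 10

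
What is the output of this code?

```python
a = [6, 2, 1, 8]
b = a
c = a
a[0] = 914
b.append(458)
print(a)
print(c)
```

Key concept: multiple aliases.
Step by step:
`a = [6, 2, 1, 8]` → a = [6, 2, 1, 8]
`b = a` → b = [6, 2, 1, 8] (same object as a)
`c = a` → c = [6, 2, 1, 8] (same object as a, b)
`a[0] = 914` → a = [914, 2, 1, 8] (same object as b, c); b = [914, 2, 1, 8] (same object as a, c); c = [914, 2, 1, 8] (same object as a, b)
`b.append(458)` → a = [914, 2, 1, 8, 458] (same object as b, c); b = [914, 2, 1, 8, 458] (same object as a, c); c = [914, 2, 1, 8, 458] (same object as a, b)
`print(a)` → prints [914, 2, 1, 8, 458]
`print(c)` → prints [914, 2, 1, 8, 458]

Answer:
[914, 2, 1, 8, 458]
[914, 2, 1, 8, 458]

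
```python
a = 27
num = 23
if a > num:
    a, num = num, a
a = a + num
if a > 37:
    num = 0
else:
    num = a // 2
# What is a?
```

Trace:
`a = 27` → a = 27
`num = 23` → num = 23
`if a > num: ...` → a > num is True → a = 23; num = 27
`a = a + num` → a = 50
`if a > 37: ...` → a > 37 is True → num = 0
So a = 50

Answer: 50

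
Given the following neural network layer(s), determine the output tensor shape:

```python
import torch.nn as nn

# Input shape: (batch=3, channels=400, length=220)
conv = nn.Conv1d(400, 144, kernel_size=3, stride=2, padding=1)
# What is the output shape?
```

Input: (3, 400, 220) -> Output: (3, 144, 110)

Answer: (3, 144, 110)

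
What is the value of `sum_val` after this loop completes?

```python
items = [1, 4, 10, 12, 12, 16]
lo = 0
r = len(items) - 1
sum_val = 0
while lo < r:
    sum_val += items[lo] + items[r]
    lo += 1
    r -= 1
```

Sum of pairs from ends
`sum_val` takes the values: 0 → 17 → 33 → 55

Answer: 55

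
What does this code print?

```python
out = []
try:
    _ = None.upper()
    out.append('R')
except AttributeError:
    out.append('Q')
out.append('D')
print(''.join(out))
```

Execution trace: 'Q' (except AttributeError) → 'D' (after the try/except). Output: QD

Answer: QD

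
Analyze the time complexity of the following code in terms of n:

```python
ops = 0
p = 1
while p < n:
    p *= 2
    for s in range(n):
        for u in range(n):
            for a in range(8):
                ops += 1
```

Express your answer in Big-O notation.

Each loop level contributes: log n × n × n × 1. Multiplying the contributions gives O(n^2 log n).

Answer: O(n^2 log n)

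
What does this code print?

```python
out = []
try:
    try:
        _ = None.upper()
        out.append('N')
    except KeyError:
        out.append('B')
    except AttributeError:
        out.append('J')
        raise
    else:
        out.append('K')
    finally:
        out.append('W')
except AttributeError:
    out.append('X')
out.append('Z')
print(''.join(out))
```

Execution trace: 'J' (inner except AttributeError) → 'W' (inner finally) → 'X' (outer except AttributeError) → 'Z' (after the try/except). Output: JWXZ

Answer: JWXZ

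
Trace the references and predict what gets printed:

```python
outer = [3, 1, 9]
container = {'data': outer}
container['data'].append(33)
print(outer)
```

Key concept: dict holds reference to list.
Step by step:
`outer = [3, 1, 9]` → outer = [3, 1, 9]
`container = {'data': outer}` → container = {'data': [3, 1, 9]}
`container['data'].append(33)` → outer = [3, 1, 9, 33]; container = {'data': [3, 1, 9, 33]}
`print(outer)` → prints [3, 1, 9, 33]

Answer: [3, 1, 9, 33]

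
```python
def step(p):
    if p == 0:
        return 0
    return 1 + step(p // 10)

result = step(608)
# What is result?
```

Count of digits of 608: 3

Answer: 3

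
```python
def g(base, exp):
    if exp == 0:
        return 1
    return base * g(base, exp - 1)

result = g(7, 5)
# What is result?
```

g(7, 5) = 7 * 7 * 7 * 7 * 7 = 16807

Answer: 16807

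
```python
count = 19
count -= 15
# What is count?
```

Trace:
`count = 19` → count = 19
`count -= 15` → count = 4
So count = 4

Answer: 4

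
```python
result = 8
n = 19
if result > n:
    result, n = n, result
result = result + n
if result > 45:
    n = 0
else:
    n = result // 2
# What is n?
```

Trace:
`result = 8` → result = 8
`n = 19` → n = 19
`if result > n: ...` → result > n is False → no variable changes
`result = result + n` → result = 27
`if result > 45: ...` → result > 45 is False, take else branch → n = 13
So n = 13

Answer: 13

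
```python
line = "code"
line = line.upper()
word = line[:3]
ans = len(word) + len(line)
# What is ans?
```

Trace:
`line = "code"` → line = 'code'
`line = line.upper()` → line = 'CODE'
`word = line[:3]` → word = 'COD'
`ans = len(word) + len(line)` → ans = 7
So ans = 7

Answer: 7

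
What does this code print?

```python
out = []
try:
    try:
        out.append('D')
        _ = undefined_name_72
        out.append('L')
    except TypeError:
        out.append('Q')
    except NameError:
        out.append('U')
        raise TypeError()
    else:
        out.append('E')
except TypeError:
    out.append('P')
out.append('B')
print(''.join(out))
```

Execution trace: 'D' (try body) → 'U' (except NameError) → 'P' (outer except TypeError) → 'B' (after the try/except). Output: DUPB

Answer: DUPB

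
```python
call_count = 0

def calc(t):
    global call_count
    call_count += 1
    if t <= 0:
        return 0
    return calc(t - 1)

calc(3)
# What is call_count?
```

Linear recursion stepping by 1: 4 calls from t=3 down to ≤0.

Answer: 4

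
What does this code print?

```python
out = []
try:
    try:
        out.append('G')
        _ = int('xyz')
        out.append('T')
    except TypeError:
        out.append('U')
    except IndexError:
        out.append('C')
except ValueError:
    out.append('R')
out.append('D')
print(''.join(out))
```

Execution trace: 'G' (try body) → 'R' (outer except ValueError) → 'D' (after the try/except). Output: GRD

Answer: GRD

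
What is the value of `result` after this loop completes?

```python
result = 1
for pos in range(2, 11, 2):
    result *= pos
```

Product of even numbers 2 to 10
`result` takes the values: 1 → 2 → 8 → 48 → 384 → 3840

Answer: 3840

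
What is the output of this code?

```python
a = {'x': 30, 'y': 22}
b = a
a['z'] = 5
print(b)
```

Key concept: dict aliasing.
Step by step:
`a = {'x': 30, 'y': 22}` → a = {'x': 30, 'y': 22}
`b = a` → b = {'x': 30, 'y': 22} (same object as a)
`a['z'] = 5` → a = {'x': 30, 'y': 22, 'z': 5} (same object as b); b = {'x': 30, 'y': 22, 'z': 5} (same object as a)
`print(b)` → prints {'x': 30, 'y': 22, 'z': 5}

Answer: {'x': 30, 'y': 22, 'z': 5}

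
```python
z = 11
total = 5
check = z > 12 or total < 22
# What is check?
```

Trace:
`z = 11` → z = 11
`total = 5` → total = 5
`check = z > 12 or total < 22` → check = True
So check = True

Answer: True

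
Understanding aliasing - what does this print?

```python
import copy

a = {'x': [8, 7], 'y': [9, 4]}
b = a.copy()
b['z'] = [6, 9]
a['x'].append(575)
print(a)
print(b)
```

Key concept: shallow copy of dict with mutable values.
Step by step:
`a = {'x': [8, 7], 'y': [9, 4]}` → a = {'x': [8, 7], 'y': [9, 4]}
`b = a.copy()` → b = {'x': [8, 7], 'y': [9, 4]}
`b['z'] = [6, 9]` → b = {'x': [8, 7], 'y': [9, 4], 'z': [6, 9]}
`a['x'].append(575)` → a = {'x': [8, 7, 575], 'y': [9, 4]}; b = {'x': [8, 7, 575], 'y': [9, 4], 'z': [6, 9]}
`print(a)` → prints {'x': [8, 7, 575], 'y': [9, 4]}
`print(b)` → prints {'x': [8, 7, 575], 'y': [9, 4], 'z': [6, 9]}

Answer:
{'x': [8, 7, 575], 'y': [9, 4]}
{'x': [8, 7, 575], 'y': [9, 4], 'z': [6, 9]}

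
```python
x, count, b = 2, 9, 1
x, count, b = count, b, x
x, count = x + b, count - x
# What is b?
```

Trace:
`x, count, b = 2, 9, 1` → x = 2; count = 9; b = 1
`x, count, b = count, b, x` → x = 9; count = 1; b = 2
`x, count = x + b, count - x` → x = 11; count = -8
So b = 2

Answer: 2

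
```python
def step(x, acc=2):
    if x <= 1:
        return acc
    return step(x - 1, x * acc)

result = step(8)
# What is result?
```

Accumulator trace (n, acc): (8, 2) -> (7, 16) -> (6, 112) -> (5, 672) -> (4, 3360) -> (3, 13440) -> (2, 40320) -> (1, 80640) -> return 80640

Answer: 80640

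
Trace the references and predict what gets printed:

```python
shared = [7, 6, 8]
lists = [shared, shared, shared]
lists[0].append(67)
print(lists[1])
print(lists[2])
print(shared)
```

Key concept: list of same reference.
Step by step:
`shared = [7, 6, 8]` → shared = [7, 6, 8]
`lists = [shared, shared, shared]` → lists = [[7, 6, 8], [7, 6, 8], [7, 6, 8]]
`lists[0].append(67)` → shared = [7, 6, 8, 67]; lists = [[7, 6, 8, 67], [7, 6, 8, 67], [7, 6, 8, 67]]
`print(lists[1])` → prints [7, 6, 8, 67]
`print(lists[2])` → prints [7, 6, 8, 67]
`print(shared)` → prints [7, 6, 8, 67]

Answer:
[7, 6, 8, 67]
[7, 6, 8, 67]
[7, 6, 8, 67]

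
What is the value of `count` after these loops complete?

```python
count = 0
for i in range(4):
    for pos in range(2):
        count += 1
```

4 * 2 = 8
`count` takes the values: 0 → 1 → 2 → 3 → 4 → 5 → 6 → 7 → 8

Answer: 8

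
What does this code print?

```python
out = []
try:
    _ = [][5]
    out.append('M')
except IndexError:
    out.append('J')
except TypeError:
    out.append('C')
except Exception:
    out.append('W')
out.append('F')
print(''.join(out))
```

Execution trace: 'J' (except IndexError) → 'F' (after the try/except). Output: JF

Answer: JF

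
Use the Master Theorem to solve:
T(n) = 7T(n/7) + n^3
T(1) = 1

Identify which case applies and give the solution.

a=7, b=7, f(n)=n^3. log_7(7) = 1. Since c=3 > 1 and the regularity condition holds (7(n/7)^3 = (7/7^3)n^3 with 7/7^3 < 1), Case 3 applies: T(n) = Θ(f(n)) = O(n^3).

Answer: O(n^3) - Case 3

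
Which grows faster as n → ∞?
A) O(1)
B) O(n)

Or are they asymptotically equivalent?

O(1) vs O(n): Higher order terms dominate.

Answer: B) O(n) grows faster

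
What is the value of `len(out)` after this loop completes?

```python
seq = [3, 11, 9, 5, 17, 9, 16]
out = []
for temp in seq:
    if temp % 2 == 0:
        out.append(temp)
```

Count even numbers in [3, 11, 9, 5, 17, 9, 16]
`out` takes the values: [] → [16]
So `len(out)` = 1

Answer: 1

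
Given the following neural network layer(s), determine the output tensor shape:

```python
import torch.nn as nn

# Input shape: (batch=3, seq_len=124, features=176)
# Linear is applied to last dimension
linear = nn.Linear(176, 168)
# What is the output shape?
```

Input: (3, 124, 176) -> Output: (3, 124, 168)

Answer: (3, 124, 168)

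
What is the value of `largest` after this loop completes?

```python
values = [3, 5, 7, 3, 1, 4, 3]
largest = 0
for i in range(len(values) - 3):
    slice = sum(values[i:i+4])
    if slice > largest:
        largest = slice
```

Max sum of 4-element window in [3, 5, 7, 3, 1, 4, 3]
`largest` takes the values: 0 → 18

Answer: 18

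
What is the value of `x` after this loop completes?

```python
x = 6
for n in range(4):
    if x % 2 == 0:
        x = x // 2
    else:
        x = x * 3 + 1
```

Collatz-style transformation from 6
`x` takes the values: 6 → 3 → 10 → 5 → 16

Answer: 16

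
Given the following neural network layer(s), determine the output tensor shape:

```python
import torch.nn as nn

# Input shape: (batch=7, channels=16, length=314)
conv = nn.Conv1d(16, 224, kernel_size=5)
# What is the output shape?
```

Input: (7, 16, 314) -> Output: (7, 224, 310)

Answer: (7, 224, 310)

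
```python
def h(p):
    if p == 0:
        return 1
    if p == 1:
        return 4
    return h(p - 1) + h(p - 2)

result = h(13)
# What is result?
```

Build up from base cases: h(0)=1, h(1)=4, h(2)=5, h(3)=9, h(4)=14, h(5)=23, h(6)=37, ..., h(13)=1076

Answer: 1076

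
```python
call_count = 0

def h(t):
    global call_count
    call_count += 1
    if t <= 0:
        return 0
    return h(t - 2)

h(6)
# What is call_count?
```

Linear recursion stepping by 2: 4 calls from t=6 down to ≤0.

Answer: 4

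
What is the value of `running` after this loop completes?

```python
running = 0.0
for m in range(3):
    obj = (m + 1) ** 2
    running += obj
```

Sum of squared losses 1² + 2² + ... + 3²
`running` takes the values: 0.0 → 1.0 → 5.0 → 14.0

Answer: 14.0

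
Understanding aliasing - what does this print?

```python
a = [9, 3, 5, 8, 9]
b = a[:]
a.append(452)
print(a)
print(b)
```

Key concept: slice [:] creates copy.
Step by step:
`a = [9, 3, 5, 8, 9]` → a = [9, 3, 5, 8, 9]
`b = a[:]` → b = [9, 3, 5, 8, 9]
`a.append(452)` → a = [9, 3, 5, 8, 9, 452]
`print(a)` → prints [9, 3, 5, 8, 9, 452]
`print(b)` → prints [9, 3, 5, 8, 9]

Answer:
[9, 3, 5, 8, 9, 452]
[9, 3, 5, 8, 9]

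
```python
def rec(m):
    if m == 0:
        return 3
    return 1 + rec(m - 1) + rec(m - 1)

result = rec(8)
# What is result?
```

rec(m) = 1 + 2·rec(m-1), rec(0)=3. Closed form: (3+1)·2^8 - 1 = 1023.

Answer: 1023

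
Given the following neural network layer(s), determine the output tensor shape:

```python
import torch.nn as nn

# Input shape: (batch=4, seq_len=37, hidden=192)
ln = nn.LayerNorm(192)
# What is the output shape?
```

Input: (4, 37, 192) -> Output: (4, 37, 192)

Answer: (4, 37, 192)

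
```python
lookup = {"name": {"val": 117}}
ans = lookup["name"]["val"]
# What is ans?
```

Trace:
`lookup = {"name": {"val": 117}}` → lookup = {'name': {'val': 117}}
`ans = lookup["name"]["val"]` → ans = 117
So ans = 117

Answer: 117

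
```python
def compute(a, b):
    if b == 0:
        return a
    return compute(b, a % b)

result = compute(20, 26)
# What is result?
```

compute(20, 26) -> compute(26, 20) -> compute(20, 6) -> compute(6, 2) -> compute(2, 0) -> 2

Answer: 2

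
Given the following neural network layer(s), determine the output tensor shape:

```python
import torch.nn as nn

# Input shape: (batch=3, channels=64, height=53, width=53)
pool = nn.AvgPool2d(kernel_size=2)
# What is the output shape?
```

Input: (3, 64, 53, 53) -> Output: (3, 64, 26, 26)

Answer: (3, 64, 26, 26)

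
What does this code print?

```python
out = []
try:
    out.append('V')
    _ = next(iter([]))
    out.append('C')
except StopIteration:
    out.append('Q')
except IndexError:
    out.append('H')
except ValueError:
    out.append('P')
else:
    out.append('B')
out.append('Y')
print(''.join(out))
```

Execution trace: 'V' (try body) → 'Q' (except StopIteration) → 'Y' (after the try/except). Output: VQY

Answer: VQY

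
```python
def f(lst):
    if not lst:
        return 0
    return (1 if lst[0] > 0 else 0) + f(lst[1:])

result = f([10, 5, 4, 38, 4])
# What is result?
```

Count of positive elements in [10, 5, 4, 38, 4] = 5

Answer: 5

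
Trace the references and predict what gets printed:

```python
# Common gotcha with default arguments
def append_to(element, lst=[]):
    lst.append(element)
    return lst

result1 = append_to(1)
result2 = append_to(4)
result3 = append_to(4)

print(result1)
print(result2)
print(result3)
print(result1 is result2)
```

Key concept: mutable default argument gotcha.
Step by step:
`result1 = append_to(1)` → result1 = [1]
`result2 = append_to(4)` → result1 = [1, 4] (same object as result2); result2 = [1, 4] (same object as result1)
`result3 = append_to(4)` → result1 = [1, 4, 4] (same object as result2, result3); result2 = [1, 4, 4] (same object as result1, result3); result3 = [1, 4, 4] (same object as result1, result2)
`print(result1)` → prints [1, 4, 4]
`print(result2)` → prints [1, 4, 4]
`print(result3)` → prints [1, 4, 4]
`print(result1 is result2)` → prints True

Answer:
[1, 4, 4]
[1, 4, 4]
[1, 4, 4]
True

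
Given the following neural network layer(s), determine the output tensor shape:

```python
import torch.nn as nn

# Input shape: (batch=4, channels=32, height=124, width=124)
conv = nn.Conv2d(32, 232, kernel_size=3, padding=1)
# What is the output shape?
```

Input: (4, 32, 124, 124) -> Output: (4, 232, 124, 124)

Answer: (4, 232, 124, 124)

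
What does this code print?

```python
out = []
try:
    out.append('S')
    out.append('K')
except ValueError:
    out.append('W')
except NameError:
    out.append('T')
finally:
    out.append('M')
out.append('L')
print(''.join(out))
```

Execution trace: 'S' (try body) → 'K' (try body, no exception) → 'M' (finally) → 'L' (after the try/except). Output: SKML

Answer: SKML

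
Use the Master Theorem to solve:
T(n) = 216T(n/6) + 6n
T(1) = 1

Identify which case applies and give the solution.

a=216, b=6, f(n)=6n. log_6(216) = 3. Since c=1 < 3, Case 1 applies: T(n) = Θ(n^log_b(a)) = O(n^3).

Answer: O(n^3) - Case 1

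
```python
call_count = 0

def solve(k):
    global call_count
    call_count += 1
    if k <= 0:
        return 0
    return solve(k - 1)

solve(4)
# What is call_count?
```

Linear recursion stepping by 1: 5 calls from k=4 down to ≤0.

Answer: 5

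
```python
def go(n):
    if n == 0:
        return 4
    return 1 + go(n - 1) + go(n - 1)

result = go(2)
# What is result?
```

go(n) = 1 + 2·go(n-1), go(0)=4. Closed form: (4+1)·2^2 - 1 = 19.

Answer: 19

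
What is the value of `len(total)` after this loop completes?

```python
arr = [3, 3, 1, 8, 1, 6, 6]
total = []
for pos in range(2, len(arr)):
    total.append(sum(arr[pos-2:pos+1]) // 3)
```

Number of 3-element averages
`total` takes the values: [] → [2] → [2, 4] → [2, 4, 3] → [2, 4, 3, 5] → [2, 4, 3, 5, 4]
So `len(total)` = 5

Answer: 5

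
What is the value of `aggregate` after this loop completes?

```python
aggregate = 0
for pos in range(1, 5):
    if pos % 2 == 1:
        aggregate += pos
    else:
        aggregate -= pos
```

Add odd, subtract even
`aggregate` takes the values: 0 → 1 → -1 → 2 → -2

Answer: -2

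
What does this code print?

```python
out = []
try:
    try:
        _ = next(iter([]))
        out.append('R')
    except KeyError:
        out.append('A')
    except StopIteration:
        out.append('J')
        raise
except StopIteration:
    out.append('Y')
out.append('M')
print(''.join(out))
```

Execution trace: 'J' (inner except StopIteration) → 'Y' (outer except StopIteration) → 'M' (after the try/except). Output: JYM

Answer: JYM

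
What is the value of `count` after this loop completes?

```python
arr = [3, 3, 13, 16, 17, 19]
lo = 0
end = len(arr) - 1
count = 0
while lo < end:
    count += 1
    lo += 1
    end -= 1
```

Iterations until pointers meet (list length 6)
`count` takes the values: 0 → 1 → 2 → 3

Answer: 3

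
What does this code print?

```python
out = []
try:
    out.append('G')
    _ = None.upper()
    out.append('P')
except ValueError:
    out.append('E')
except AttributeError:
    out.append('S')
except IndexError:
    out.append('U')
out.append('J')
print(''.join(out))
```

Execution trace: 'G' (try body) → 'S' (except AttributeError) → 'J' (after the try/except). Output: GSJ

Answer: GSJ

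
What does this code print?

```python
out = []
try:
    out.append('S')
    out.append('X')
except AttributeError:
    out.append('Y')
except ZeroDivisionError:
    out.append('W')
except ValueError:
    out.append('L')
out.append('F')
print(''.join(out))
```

Execution trace: 'S' (try body) → 'X' (try body, no exception) → 'F' (after the try/except). Output: SXF

Answer: SXF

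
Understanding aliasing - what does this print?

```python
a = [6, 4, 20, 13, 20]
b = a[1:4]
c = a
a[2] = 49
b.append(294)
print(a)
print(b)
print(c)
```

Key concept: slice vs alias.
Step by step:
`a = [6, 4, 20, 13, 20]` → a = [6, 4, 20, 13, 20]
`b = a[1:4]` → b = [4, 20, 13]
`c = a` → c = [6, 4, 20, 13, 20] (same object as a)
`a[2] = 49` → a = [6, 4, 49, 13, 20] (same object as c); c = [6, 4, 49, 13, 20] (same object as a)
`b.append(294)` → b = [4, 20, 13, 294]
`print(a)` → prints [6, 4, 49, 13, 20]
`print(b)` → prints [4, 20, 13, 294]
`print(c)` → prints [6, 4, 49, 13, 20]

Answer:
[6, 4, 49, 13, 20]
[4, 20, 13, 294]
[6, 4, 49, 13, 20]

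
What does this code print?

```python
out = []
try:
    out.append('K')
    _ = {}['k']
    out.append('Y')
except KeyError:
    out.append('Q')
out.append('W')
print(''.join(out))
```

Execution trace: 'K' (try body) → 'Q' (except KeyError) → 'W' (after the try/except). Output: KQW

Answer: KQW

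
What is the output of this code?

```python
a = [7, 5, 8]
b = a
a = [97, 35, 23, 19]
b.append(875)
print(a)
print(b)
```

Key concept: rebinding vs mutation: a is rebound to a new list, b still points at the original.
Step by step:
`a = [7, 5, 8]` → a = [7, 5, 8]
`b = a` → b = [7, 5, 8] (same object as a)
`a = [97, 35, 23, 19]` → a = [97, 35, 23, 19]
`b.append(875)` → b = [7, 5, 8, 875]
`print(a)` → prints [97, 35, 23, 19]
`print(b)` → prints [7, 5, 8, 875]

Answer:
[97, 35, 23, 19]
[7, 5, 8, 875]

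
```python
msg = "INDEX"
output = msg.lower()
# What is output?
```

Trace:
`msg = "INDEX"` → msg = 'INDEX'
`output = msg.lower()` → output = 'index'
So output = 'index'

Answer: 'index'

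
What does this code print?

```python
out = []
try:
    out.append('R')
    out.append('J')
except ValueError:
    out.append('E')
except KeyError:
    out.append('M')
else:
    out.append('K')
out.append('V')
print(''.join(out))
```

Execution trace: 'R' (try body) → 'J' (try body, no exception) → 'K' (else) → 'V' (after the try/except). Output: RJKV

Answer: RJKV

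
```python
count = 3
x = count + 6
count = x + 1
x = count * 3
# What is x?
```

Trace:
`count = 3` → count = 3
`x = count + 6` → x = 9
`count = x + 1` → count = 10
`x = count * 3` → x = 30
So x = 30

Answer: 30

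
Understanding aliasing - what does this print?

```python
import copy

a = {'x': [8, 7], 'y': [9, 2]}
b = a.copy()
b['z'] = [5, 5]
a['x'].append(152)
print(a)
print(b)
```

Key concept: shallow copy of dict with mutable values.
Step by step:
`a = {'x': [8, 7], 'y': [9, 2]}` → a = {'x': [8, 7], 'y': [9, 2]}
`b = a.copy()` → b = {'x': [8, 7], 'y': [9, 2]}
`b['z'] = [5, 5]` → b = {'x': [8, 7], 'y': [9, 2], 'z': [5, 5]}
`a['x'].append(152)` → a = {'x': [8, 7, 152], 'y': [9, 2]}; b = {'x': [8, 7, 152], 'y': [9, 2], 'z': [5, 5]}
`print(a)` → prints {'x': [8, 7, 152], 'y': [9, 2]}
`print(b)` → prints {'x': [8, 7, 152], 'y': [9, 2], 'z': [5, 5]}

Answer:
{'x': [8, 7, 152], 'y': [9, 2]}
{'x': [8, 7, 152], 'y': [9, 2], 'z': [5, 5]}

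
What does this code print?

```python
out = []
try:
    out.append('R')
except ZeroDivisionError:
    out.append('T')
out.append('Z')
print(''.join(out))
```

Execution trace: 'R' (try body, no exception) → 'Z' (after the try/except). Output: RZ

Answer: RZ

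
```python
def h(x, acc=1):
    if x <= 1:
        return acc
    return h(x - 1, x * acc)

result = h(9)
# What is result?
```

Accumulator trace (n, acc): (9, 1) -> (8, 9) -> (7, 72) -> (6, 504) -> (5, 3024) -> (4, 15120) -> (3, 60480) -> (2, 181440) -> (1, 362880) -> return 362880

Answer: 362880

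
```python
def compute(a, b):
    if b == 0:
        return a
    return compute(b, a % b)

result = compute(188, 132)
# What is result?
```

compute(188, 132) -> compute(132, 56) -> compute(56, 20) -> compute(20, 16) -> compute(16, 4) -> compute(4, 0) -> 4

Answer: 4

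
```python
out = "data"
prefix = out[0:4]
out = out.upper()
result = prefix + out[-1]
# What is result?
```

Trace:
`out = "data"` → out = 'data'
`prefix = out[0:4]` → prefix = 'data'
`out = out.upper()` → out = 'DATA'
`result = prefix + out[-1]` → result = 'dataA'
So result = 'dataA'

Answer: 'dataA'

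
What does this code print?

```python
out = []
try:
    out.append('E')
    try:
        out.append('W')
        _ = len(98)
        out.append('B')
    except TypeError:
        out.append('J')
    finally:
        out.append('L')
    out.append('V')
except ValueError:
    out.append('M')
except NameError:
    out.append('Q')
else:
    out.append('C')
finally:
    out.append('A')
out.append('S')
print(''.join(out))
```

Execution trace: 'E' (try body) → 'W' (inner try body) → 'J' (inner except TypeError) → 'L' (inner finally) → 'V' (try body, no exception) → 'C' (else) → 'A' (finally) → 'S' (after the try/except). Output: EWJLVCAS

Answer: EWJLVCAS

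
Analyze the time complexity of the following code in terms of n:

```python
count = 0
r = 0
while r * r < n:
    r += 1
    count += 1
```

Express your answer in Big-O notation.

Each loop level contributes: √n. Multiplying the contributions gives O(√n).

Answer: O(√n)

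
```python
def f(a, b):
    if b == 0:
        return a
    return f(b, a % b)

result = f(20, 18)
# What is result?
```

f(20, 18) -> f(18, 2) -> f(2, 0) -> 2

Answer: 2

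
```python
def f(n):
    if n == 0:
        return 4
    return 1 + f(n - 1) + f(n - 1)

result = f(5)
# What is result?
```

f(n) = 1 + 2·f(n-1), f(0)=4. Closed form: (4+1)·2^5 - 1 = 159.

Answer: 159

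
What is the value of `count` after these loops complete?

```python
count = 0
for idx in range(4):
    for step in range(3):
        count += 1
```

4 * 3 = 12
`count` takes the values: 0 → 1 → 2 → 3 → 4 → 5 → 6 → 7 → 8 → 9 → 10 → 11 → 12

Answer: 12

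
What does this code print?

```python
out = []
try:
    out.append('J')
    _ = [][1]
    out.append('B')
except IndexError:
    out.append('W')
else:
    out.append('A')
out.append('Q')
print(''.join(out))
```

Execution trace: 'J' (try body) → 'W' (except IndexError) → 'Q' (after the try/except). Output: JWQ

Answer: JWQ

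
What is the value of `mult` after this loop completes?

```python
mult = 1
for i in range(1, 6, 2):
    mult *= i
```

Product of 1, 3, 5, ... up to 5
`mult` takes the values: 1 → 3 → 15

Answer: 15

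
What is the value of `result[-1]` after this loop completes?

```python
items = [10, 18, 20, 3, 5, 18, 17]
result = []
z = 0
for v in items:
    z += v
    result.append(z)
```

Cumulative sum ends at 91
`result` takes the values: [] → [10] → [10, 28] → [10, 28, 48] → [10, 28, 48, 51] → [10, 28, 48, 51, 56] → [10, 28, 48, 51, 56, 74] → [10, 28, 48, 51, 56, 74, 91]
So `result[-1]` = 91

Answer: 91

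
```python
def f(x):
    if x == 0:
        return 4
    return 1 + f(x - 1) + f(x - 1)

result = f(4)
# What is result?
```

f(x) = 1 + 2·f(x-1), f(0)=4. Closed form: (4+1)·2^4 - 1 = 79.

Answer: 79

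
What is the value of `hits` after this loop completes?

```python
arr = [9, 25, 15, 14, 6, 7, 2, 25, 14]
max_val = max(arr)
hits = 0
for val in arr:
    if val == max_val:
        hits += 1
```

Count of max value 25 in [9, 25, 15, 14, 6, 7, 2, 25, 14]
`hits` takes the values: 0 → 1 → 2

Answer: 2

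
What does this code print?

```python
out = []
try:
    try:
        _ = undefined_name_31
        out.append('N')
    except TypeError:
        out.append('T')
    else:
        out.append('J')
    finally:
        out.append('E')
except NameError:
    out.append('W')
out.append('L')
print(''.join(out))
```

Execution trace: 'E' (finally) → 'W' (outer except NameError) → 'L' (after the try/except). Output: EWL

Answer: EWL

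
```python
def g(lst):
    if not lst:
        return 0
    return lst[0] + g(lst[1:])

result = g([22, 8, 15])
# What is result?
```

22 + 8 + 15 + 0 = 45

Answer: 45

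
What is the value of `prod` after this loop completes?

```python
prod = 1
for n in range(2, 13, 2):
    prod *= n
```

Product of even numbers 2 to 12
`prod` takes the values: 1 → 2 → 8 → 48 → 384 → 3840 → 46080

Answer: 46080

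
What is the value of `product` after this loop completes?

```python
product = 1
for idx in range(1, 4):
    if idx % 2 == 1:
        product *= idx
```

Product of odd numbers 1 to 3
`product` takes the values: 1 → 3

Answer: 3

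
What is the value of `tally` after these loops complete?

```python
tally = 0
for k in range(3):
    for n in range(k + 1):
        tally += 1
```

Triangle: 1 + 2 + ... + 3
`tally` takes the values: 0 → 1 → 2 → 3 → 4 → 5 → 6

Answer: 6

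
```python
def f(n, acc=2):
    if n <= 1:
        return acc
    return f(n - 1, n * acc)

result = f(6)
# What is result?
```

Accumulator trace (n, acc): (6, 2) -> (5, 12) -> (4, 60) -> (3, 240) -> (2, 720) -> (1, 1440) -> return 1440

Answer: 1440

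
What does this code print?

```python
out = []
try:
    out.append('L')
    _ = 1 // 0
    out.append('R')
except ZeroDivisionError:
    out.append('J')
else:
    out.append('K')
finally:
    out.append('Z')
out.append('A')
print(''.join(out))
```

Execution trace: 'L' (try body) → 'J' (except ZeroDivisionError) → 'Z' (finally) → 'A' (after the try/except). Output: LJZA

Answer: LJZA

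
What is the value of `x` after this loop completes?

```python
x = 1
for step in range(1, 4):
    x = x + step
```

Start at 1, add 1 through 3
`x` takes the values: 1 → 2 → 4 → 7

Answer: 7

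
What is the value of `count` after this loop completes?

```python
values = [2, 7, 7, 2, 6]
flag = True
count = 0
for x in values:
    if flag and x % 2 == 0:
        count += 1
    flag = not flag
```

Count even values at even positions
`count` takes the values: 0 → 1 → 2

Answer: 2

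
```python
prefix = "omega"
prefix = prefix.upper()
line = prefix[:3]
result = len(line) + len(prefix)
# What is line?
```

Trace:
`prefix = "omega"` → prefix = 'omega'
`prefix = prefix.upper()` → prefix = 'OMEGA'
`line = prefix[:3]` → line = 'OME'
`result = len(line) + len(prefix)` → result = 8
So line = 'OME'

Answer: 'OME'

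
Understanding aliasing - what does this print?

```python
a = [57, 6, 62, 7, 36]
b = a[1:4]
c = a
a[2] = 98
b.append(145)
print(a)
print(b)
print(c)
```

Key concept: slice vs alias.
Step by step:
`a = [57, 6, 62, 7, 36]` → a = [57, 6, 62, 7, 36]
`b = a[1:4]` → b = [6, 62, 7]
`c = a` → c = [57, 6, 62, 7, 36] (same object as a)
`a[2] = 98` → a = [57, 6, 98, 7, 36] (same object as c); c = [57, 6, 98, 7, 36] (same object as a)
`b.append(145)` → b = [6, 62, 7, 145]
`print(a)` → prints [57, 6, 98, 7, 36]
`print(b)` → prints [6, 62, 7, 145]
`print(c)` → prints [57, 6, 98, 7, 36]

Answer:
[57, 6, 98, 7, 36]
[6, 62, 7, 145]
[57, 6, 98, 7, 36]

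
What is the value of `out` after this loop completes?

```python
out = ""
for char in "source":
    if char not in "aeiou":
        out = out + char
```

Remove vowels from 'source'
`out` takes the values: "" → "s" → "sr" → "src"

Answer: "src"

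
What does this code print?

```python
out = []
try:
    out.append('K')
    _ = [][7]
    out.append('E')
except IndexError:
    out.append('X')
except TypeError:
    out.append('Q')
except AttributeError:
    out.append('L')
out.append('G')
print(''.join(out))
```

Execution trace: 'K' (try body) → 'X' (except IndexError) → 'G' (after the try/except). Output: KXG

Answer: KXG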